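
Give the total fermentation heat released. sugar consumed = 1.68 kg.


Q = m_sugar · 590 kJ/kg
Q = 1.68 · 590

991.2000 kJ


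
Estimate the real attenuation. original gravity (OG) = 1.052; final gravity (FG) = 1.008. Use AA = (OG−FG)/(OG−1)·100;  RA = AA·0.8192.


AA = (1.052 − 1.008)/(1.052 − 1)·100 = 84.6154
RA = 84.6154·0.8192

69.3169 %


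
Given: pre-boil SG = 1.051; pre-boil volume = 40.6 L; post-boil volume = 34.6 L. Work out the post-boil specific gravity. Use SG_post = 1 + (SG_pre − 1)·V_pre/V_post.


pts_pre = (1.051 − 1)·1000 = 51.0000
pts_post = 51.0000·40.6/34.6 = 59.8439
SG_post = 1 + 59.8439/1000

1.0598


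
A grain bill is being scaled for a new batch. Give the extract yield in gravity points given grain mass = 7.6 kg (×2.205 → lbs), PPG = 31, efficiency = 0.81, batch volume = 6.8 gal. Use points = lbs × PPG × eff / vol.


lbs = 7.6 × 2.205 = 16.7580
points = 16.7580 × 31 × 0.81 / 6.8

61.8814 points


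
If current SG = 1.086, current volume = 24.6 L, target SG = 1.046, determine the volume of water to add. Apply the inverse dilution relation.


V_water = V·((SG_curr − 1)/(SG_target − 1) − 1)
V_water = 24.6·((1.086 − 1)/(1.046 − 1) − 1)

21.3913 L


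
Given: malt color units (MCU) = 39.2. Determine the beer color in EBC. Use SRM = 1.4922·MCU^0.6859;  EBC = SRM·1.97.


SRM = 1.4922·39.2^0.6859 = 18.4783
EBC = 18.4783·1.97

36.4022 EBC


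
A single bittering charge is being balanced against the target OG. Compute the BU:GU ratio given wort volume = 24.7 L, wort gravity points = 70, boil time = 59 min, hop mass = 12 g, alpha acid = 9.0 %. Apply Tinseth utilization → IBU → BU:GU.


U = 1.65·0.000125^(GP/1000)·(1−e^(−0.04t))/4.15;  IBU = (α/100)·m·U·1000/V;  BU:GU = IBU/GP
U = 1.65·0.000125^(70/1000)·(1−e^(−0.04·59))/4.15 = 0.1919
IBU = (9.0/100)·12·0.1919·1000/24.7 = 8.3921
BU:GU = 8.3921/70

0.1199


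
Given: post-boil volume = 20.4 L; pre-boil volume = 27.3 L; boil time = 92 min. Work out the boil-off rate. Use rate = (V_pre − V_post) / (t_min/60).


rate = (27.3 − 20.4) / (92/60)

4.5000 L/hr


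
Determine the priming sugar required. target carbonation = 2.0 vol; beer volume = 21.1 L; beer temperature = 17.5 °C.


residual = 14.695·(0.01821 + 0.09011·e^(−0.04·T));  sugar = (target − residual)·4.0·V
residual = 14.695·(0.01821 + 0.09011·e^(−0.04·17.5)) = 0.9252
sugar = (2.0 − 0.9252)·4.0·21.1

90.7167 g


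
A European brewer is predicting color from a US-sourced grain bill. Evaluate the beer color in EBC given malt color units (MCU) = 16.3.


SRM = 1.4922·MCU^0.6859;  EBC = SRM·1.97
SRM = 1.4922·16.3^0.6859 = 10.1220
EBC = 10.1220·1.97

19.9403 EBC


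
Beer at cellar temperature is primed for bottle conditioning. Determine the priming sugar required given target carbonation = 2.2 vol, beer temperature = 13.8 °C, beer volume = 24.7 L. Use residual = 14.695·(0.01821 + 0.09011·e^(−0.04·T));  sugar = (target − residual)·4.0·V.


residual = 14.695·(0.01821 + 0.09011·e^(−0.04·13.8)) = 1.0300
sugar = (2.2 − 1.0300)·4.0·24.7

115.5913 g


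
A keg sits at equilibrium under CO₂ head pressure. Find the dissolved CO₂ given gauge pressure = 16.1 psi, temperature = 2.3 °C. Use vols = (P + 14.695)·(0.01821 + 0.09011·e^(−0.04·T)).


vols = (16.1 + 14.695)·(0.01821 + 0.09011·e^(−0.04·2.3))

3.0918 volumes


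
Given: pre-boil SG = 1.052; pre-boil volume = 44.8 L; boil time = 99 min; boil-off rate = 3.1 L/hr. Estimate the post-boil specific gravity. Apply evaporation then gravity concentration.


V_post = V_pre − rate·(t/60);  SG_post = 1 + (SG_pre−1)·V_pre/V_post
V_post = 44.8 − 3.1·(99/60) = 39.6850
SG_post = 1 + (1.052 − 1)·44.8/39.6850

1.0587


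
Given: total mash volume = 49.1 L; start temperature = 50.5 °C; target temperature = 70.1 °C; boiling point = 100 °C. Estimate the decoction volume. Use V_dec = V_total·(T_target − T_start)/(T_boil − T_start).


V_dec = 49.1·(70.1 − 50.5)/(100 − 50.5)

19.4416 L


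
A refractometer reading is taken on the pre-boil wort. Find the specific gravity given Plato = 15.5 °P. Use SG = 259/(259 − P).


SG = 259/(259 − 15.5)

1.0637


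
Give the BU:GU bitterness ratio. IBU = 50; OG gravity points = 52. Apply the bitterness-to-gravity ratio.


BU:GU = IBU / OG_points
BU:GU = 50 / 52

0.9615


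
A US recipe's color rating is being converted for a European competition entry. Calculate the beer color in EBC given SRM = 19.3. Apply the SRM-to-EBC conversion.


EBC = SRM · 1.97
EBC = 19.3 · 1.97

38.0210 EBC


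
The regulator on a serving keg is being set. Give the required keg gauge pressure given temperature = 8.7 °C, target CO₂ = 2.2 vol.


psi = vols/(0.01821 + 0.09011·e^(−0.04·T)) − 14.695
psi = 2.2/(0.01821 + 0.09011·e^(−0.04·8.7)) − 14.695

12.1878 psi


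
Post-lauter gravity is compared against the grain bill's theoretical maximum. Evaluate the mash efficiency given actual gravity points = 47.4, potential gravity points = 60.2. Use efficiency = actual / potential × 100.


efficiency = 47.4 / 60.2 × 100

78.7375 %


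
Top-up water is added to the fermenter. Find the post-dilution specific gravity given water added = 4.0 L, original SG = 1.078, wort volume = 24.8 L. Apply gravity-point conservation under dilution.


SG_new = 1 + (SG_old − 1)·V_old/(V_old + V_water)
pts = (1.078 − 1)·1000·24.8/(24.8 + 4.0) = 67.1667
SG_new = 1 + 67.1667/1000

1.0672


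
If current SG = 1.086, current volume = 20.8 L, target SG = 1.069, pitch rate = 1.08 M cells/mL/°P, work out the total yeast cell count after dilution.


V_w = V·((SG_c−1)/(SG_t−1)−1);  °P = 259 − 259/SG_t;  cells = rate·(V+V_w)·°P
V_w = 20.8·((1.086−1)/(1.069−1)−1) = 5.1246
V_final = 20.8 + 5.1246 = 25.9246
°P = 259 − 259/1.069 = 16.7175
cells = 1.08·25.9246·16.7175

468.0665 billion cells


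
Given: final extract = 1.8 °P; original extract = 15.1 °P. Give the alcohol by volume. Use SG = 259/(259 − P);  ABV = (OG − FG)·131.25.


OG = 259/(259 − 15.1) = 1.0619
FG = 259/(259 − 1.8) = 1.0070
ABV = (1.0619 − 1.0070)·131.25

7.2072 % ABV


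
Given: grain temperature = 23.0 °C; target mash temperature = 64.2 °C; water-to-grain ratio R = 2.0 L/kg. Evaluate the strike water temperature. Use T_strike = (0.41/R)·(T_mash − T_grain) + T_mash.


T_strike = (0.41/2.0)·(64.2 − 23.0) + 64.2

72.6460 °C


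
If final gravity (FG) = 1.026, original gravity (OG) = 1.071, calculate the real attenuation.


AA = (OG−FG)/(OG−1)·100;  RA = AA·0.8192
AA = (1.071 − 1.026)/(1.071 − 1)·100 = 63.3803
RA = 63.3803·0.8192

51.9211 %


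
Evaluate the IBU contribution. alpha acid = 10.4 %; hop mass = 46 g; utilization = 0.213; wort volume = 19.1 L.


IBU = (α/100)·mass·U·1000 / V
IBU = (10.4/100)·46·0.213·1000 / 19.1

53.3504 IBU


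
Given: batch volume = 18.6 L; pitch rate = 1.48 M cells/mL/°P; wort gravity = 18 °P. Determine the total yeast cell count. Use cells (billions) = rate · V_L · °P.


cells = 1.48 · 18.6 · 18

495.5040 billion cells


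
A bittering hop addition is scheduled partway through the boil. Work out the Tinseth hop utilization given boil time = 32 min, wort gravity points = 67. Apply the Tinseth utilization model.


U = 1.65·0.000125^(GP/1000) · (1 − e^(−0.04·t))/4.15
bigness = 1.65·0.000125^(67/1000) = 0.9036
boil_factor = (1 − e^(−0.04·32))/4.15 = 0.1740
U = 0.9036 · 0.1740

0.1572


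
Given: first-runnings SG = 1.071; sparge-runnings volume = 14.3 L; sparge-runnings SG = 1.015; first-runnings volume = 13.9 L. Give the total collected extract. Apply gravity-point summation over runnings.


total = Σ (SG_i − 1)·1000·V_i
first = (1.071 − 1)·1000·13.9 = 986.9000
sparge = (1.015 − 1)·1000·14.3 = 214.5000
total = 986.9000 + 214.5000

1201.4000 gravity·L


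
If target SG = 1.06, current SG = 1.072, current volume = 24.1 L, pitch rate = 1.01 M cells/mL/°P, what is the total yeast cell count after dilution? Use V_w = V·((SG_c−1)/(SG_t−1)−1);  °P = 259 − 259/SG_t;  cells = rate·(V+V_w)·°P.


V_w = 24.1·((1.072−1)/(1.06−1)−1) = 4.8200
V_final = 24.1 + 4.8200 = 28.9200
°P = 259 − 259/1.06 = 14.6604
cells = 1.01·28.9200·14.6604

428.2179 billion cells


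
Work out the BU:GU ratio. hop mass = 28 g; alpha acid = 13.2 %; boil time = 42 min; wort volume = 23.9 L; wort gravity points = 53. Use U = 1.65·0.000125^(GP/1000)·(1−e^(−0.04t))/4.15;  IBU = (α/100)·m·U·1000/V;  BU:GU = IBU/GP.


U = 1.65·0.000125^(53/1000)·(1−e^(−0.04·42))/4.15 = 0.2009
IBU = (13.2/100)·28·0.2009·1000/23.9 = 31.0693
BU:GU = 31.0693/53

0.5862


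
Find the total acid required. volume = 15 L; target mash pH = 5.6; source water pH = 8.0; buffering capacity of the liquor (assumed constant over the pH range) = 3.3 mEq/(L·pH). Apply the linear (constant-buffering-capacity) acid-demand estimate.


acid = buffering capacity · (pH_source − pH_target) · V
acid = 3.3 · (8.0 − 5.6) · 15

118.8000 mEq


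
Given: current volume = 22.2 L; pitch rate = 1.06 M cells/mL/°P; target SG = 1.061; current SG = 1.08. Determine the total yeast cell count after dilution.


V_w = V·((SG_c−1)/(SG_t−1)−1);  °P = 259 − 259/SG_t;  cells = rate·(V+V_w)·°P
V_w = 22.2·((1.08−1)/(1.061−1)−1) = 6.9148
V_final = 22.2 + 6.9148 = 29.1148
°P = 259 − 259/1.061 = 14.8907
cells = 1.06·29.1148·14.8907

459.5505 billion cells


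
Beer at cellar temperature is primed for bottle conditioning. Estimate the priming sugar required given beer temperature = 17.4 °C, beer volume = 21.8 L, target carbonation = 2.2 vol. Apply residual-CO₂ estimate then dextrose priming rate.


residual = 14.695·(0.01821 + 0.09011·e^(−0.04·T));  sugar = (target − residual)·4.0·V
residual = 14.695·(0.01821 + 0.09011·e^(−0.04·17.4)) = 0.9278
sugar = (2.2 − 0.9278)·4.0·21.8

110.9364 g


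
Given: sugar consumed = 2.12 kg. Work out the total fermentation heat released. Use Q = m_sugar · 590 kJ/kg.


Q = 2.12 · 590

1250.8000 kJ


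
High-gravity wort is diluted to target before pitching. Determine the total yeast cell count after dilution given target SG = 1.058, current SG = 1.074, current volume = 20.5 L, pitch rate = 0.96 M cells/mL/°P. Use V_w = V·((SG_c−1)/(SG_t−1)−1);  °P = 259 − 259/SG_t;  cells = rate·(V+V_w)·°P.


V_w = 20.5·((1.074−1)/(1.058−1)−1) = 5.6552
V_final = 20.5 + 5.6552 = 26.1552
°P = 259 − 259/1.058 = 14.1985
cells = 0.96·26.1552·14.1985

356.5093 billion cells


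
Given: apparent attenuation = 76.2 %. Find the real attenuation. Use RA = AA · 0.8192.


RA = 76.2 · 0.8192

62.4230 %


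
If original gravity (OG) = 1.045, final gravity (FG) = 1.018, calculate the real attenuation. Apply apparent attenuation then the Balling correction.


AA = (OG−FG)/(OG−1)·100;  RA = AA·0.8192
AA = (1.045 − 1.018)/(1.045 − 1)·100 = 60.0000
RA = 60.0000·0.8192

49.1520 %


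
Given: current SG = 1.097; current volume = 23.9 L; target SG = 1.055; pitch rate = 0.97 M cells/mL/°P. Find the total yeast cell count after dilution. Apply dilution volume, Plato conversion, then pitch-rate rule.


V_w = V·((SG_c−1)/(SG_t−1)−1);  °P = 259 − 259/SG_t;  cells = rate·(V+V_w)·°P
V_w = 23.9·((1.097−1)/(1.055−1)−1) = 18.2509
V_final = 23.9 + 18.2509 = 42.1509
°P = 259 − 259/1.055 = 13.5024
cells = 0.97·42.1509·13.5024

552.0630 billion cells


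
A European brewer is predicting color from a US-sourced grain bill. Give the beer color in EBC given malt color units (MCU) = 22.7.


SRM = 1.4922·MCU^0.6859;  EBC = SRM·1.97
SRM = 1.4922·22.7^0.6859 = 12.7036
EBC = 12.7036·1.97

25.0260 EBC


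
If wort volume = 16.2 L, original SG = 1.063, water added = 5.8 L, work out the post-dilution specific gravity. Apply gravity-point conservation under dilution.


SG_new = 1 + (SG_old − 1)·V_old/(V_old + V_water)
pts = (1.063 − 1)·1000·16.2/(16.2 + 5.8) = 46.3909
SG_new = 1 + 46.3909/1000

1.0464


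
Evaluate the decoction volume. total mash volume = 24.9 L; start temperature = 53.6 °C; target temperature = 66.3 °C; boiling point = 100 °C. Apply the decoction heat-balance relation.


V_dec = V_total·(T_target − T_start)/(T_boil − T_start)
V_dec = 24.9·(66.3 − 53.6)/(100 − 53.6)

6.8153 L


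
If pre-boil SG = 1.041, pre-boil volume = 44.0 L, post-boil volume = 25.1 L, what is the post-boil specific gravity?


SG_post = 1 + (SG_pre − 1)·V_pre/V_post
pts_pre = (1.041 − 1)·1000 = 41.0000
pts_post = 41.0000·44.0/25.1 = 71.8725
SG_post = 1 + 71.8725/1000

1.0719


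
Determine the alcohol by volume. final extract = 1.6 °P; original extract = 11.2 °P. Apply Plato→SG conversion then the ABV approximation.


SG = 259/(259 − P);  ABV = (OG − FG)·131.25
OG = 259/(259 − 11.2) = 1.0452
FG = 259/(259 − 1.6) = 1.0062
ABV = (1.0452 − 1.0062)·131.25

5.1164 % ABV


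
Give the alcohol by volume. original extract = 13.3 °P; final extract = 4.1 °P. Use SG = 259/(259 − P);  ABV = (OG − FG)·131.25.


OG = 259/(259 − 13.3) = 1.0541
FG = 259/(259 − 4.1) = 1.0161
ABV = (1.0541 − 1.0161)·131.25

4.9936 % ABV


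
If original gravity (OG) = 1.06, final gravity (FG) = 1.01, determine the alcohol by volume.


ABV = (OG − FG) · 131.25
ABV = (1.06 − 1.01) · 131.25

6.5625 % ABV


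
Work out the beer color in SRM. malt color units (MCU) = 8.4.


SRM = 1.4922 · MCU^0.6859
SRM = 1.4922 · 8.4^0.6859

6.4238 SRM


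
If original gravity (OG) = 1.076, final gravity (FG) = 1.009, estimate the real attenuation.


AA = (OG−FG)/(OG−1)·100;  RA = AA·0.8192
AA = (1.076 − 1.009)/(1.076 − 1)·100 = 88.1579
RA = 88.1579·0.8192

72.2189 %


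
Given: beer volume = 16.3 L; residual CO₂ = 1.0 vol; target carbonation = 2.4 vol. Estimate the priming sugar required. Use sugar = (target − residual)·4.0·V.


sugar = (2.4 − 1.0)·4.0·16.3

91.2800 g


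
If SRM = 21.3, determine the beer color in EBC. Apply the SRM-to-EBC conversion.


EBC = SRM · 1.97
EBC = 21.3 · 1.97

41.9610 EBC


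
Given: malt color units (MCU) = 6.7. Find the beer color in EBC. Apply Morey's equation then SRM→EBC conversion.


SRM = 1.4922·MCU^0.6859;  EBC = SRM·1.97
SRM = 1.4922·6.7^0.6859 = 5.5009
EBC = 5.5009·1.97

10.8367 EBC


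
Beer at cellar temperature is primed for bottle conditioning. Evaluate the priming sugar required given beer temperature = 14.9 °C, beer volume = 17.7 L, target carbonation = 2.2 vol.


residual = 14.695·(0.01821 + 0.09011·e^(−0.04·T));  sugar = (target − residual)·4.0·V
residual = 14.695·(0.01821 + 0.09011·e^(−0.04·14.9)) = 0.9972
sugar = (2.2 − 0.9972)·4.0·17.7

85.1564 g


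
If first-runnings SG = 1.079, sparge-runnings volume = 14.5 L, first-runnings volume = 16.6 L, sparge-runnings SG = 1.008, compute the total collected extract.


total = Σ (SG_i − 1)·1000·V_i
first = (1.079 − 1)·1000·16.6 = 1311.4000
sparge = (1.008 − 1)·1000·14.5 = 116.0000
total = 1311.4000 + 116.0000

1427.4000 gravity·L


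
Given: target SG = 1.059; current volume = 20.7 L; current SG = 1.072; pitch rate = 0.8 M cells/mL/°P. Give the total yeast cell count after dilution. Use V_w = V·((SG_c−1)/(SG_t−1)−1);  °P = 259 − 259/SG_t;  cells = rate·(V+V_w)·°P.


V_w = 20.7·((1.072−1)/(1.059−1)−1) = 4.5610
V_final = 20.7 + 4.5610 = 25.2610
°P = 259 − 259/1.059 = 14.4297
cells = 0.8·25.2610·14.4297

291.6061 billion cells


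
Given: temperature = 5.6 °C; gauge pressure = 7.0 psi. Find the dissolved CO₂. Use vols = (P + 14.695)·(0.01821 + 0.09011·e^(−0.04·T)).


vols = (7.0 + 14.695)·(0.01821 + 0.09011·e^(−0.04·5.6))

1.9577 volumes


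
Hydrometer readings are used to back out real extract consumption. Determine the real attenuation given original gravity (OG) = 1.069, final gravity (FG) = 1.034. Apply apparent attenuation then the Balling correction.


AA = (OG−FG)/(OG−1)·100;  RA = AA·0.8192
AA = (1.069 − 1.034)/(1.069 − 1)·100 = 50.7246
RA = 50.7246·0.8192

41.5536 %


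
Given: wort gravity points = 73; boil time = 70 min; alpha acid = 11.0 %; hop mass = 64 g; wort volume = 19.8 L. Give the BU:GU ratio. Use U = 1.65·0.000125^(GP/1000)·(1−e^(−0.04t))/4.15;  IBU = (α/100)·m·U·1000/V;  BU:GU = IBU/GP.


U = 1.65·0.000125^(73/1000)·(1−e^(−0.04·70))/4.15 = 0.1938
IBU = (11.0/100)·64·0.1938·1000/19.8 = 68.8924
BU:GU = 68.8924/73

0.9437


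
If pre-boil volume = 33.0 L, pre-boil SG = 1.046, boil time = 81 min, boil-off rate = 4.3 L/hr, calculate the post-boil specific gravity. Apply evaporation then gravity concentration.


V_post = V_pre − rate·(t/60);  SG_post = 1 + (SG_pre−1)·V_pre/V_post
V_post = 33.0 − 4.3·(81/60) = 27.1950
SG_post = 1 + (1.046 − 1)·33.0/27.1950

1.0558


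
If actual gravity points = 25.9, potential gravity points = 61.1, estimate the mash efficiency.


efficiency = actual / potential × 100
efficiency = 25.9 / 61.1 × 100

42.3895 %


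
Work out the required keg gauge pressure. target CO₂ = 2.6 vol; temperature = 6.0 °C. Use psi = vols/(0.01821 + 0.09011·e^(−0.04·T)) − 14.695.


psi = 2.6/(0.01821 + 0.09011·e^(−0.04·6.0)) − 14.695

14.4880 psi


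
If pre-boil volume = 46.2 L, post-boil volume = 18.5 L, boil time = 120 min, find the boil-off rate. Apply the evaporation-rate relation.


rate = (V_pre − V_post) / (t_min/60)
rate = (46.2 − 18.5) / (120/60)

13.8500 L/hr


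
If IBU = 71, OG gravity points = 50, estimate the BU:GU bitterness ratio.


BU:GU = IBU / OG_points
BU:GU = 71 / 50

1.4200


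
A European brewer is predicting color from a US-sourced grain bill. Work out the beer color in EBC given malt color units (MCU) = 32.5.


SRM = 1.4922·MCU^0.6859;  EBC = SRM·1.97
SRM = 1.4922·32.5^0.6859 = 16.2490
EBC = 16.2490·1.97

32.0106 EBC


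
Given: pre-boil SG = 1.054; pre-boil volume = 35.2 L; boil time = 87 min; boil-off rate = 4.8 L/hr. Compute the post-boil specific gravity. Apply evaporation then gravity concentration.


V_post = V_pre − rate·(t/60);  SG_post = 1 + (SG_pre−1)·V_pre/V_post
V_post = 35.2 − 4.8·(87/60) = 28.2400
SG_post = 1 + (1.054 − 1)·35.2/28.2400

1.0673


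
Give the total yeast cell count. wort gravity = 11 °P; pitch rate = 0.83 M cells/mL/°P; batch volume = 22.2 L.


cells (billions) = rate · V_L · °P
cells = 0.83 · 22.2 · 11

202.6860 billion cells


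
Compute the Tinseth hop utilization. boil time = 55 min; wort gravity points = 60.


U = 1.65·0.000125^(GP/1000) · (1 − e^(−0.04·t))/4.15
bigness = 1.65·0.000125^(60/1000) = 0.9623
boil_factor = (1 − e^(−0.04·55))/4.15 = 0.2143
U = 0.9623 · 0.2143

0.2062


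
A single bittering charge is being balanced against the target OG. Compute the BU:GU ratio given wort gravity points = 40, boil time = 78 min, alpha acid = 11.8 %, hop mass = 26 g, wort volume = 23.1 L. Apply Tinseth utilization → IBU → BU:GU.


U = 1.65·0.000125^(GP/1000)·(1−e^(−0.04t))/4.15;  IBU = (α/100)·m·U·1000/V;  BU:GU = IBU/GP
U = 1.65·0.000125^(40/1000)·(1−e^(−0.04·78))/4.15 = 0.2653
IBU = (11.8/100)·26·0.2653·1000/23.1 = 35.2324
BU:GU = 35.2324/40

0.8808


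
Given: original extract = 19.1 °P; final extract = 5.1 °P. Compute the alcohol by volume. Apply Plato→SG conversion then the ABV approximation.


SG = 259/(259 − P);  ABV = (OG − FG)·131.25
OG = 259/(259 − 19.1) = 1.0796
FG = 259/(259 − 5.1) = 1.0201
ABV = (1.0796 − 1.0201)·131.25

7.8133 % ABV


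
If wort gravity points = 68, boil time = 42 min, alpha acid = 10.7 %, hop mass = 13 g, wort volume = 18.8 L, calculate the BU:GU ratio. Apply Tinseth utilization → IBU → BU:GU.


U = 1.65·0.000125^(GP/1000)·(1−e^(−0.04t))/4.15;  IBU = (α/100)·m·U·1000/V;  BU:GU = IBU/GP
U = 1.65·0.000125^(68/1000)·(1−e^(−0.04·42))/4.15 = 0.1756
IBU = (10.7/100)·13·0.1756·1000/18.8 = 12.9903
BU:GU = 12.9903/68

0.1910


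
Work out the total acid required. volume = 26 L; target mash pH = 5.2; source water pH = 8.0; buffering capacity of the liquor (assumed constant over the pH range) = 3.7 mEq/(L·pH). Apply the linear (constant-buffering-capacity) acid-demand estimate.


acid = buffering capacity · (pH_source − pH_target) · V
acid = 3.7 · (8.0 − 5.2) · 26

269.3600 mEq


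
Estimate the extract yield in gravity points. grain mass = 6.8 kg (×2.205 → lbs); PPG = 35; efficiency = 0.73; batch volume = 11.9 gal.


points = lbs × PPG × eff / vol
lbs = 6.8 × 2.205 = 14.9940
points = 14.9940 × 35 × 0.73 / 11.9

32.1930 points


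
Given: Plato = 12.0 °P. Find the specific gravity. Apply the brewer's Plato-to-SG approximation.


SG = 259/(259 − P)
SG = 259/(259 − 12.0)

1.0486


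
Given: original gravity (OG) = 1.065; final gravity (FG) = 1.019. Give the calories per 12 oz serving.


ABW = (OG−FG)·131.25·0.79/FG;  °P = 259 − 259/SG (for OG→OE and FG→AE);  RE = 0.1808·OE + 0.8192·AE;  Cal = (6.9·ABW + 4·(RE−0.1))·FG·3.55
ABW = (1.065 − 1.019)·131.25·0.79/1.019 = 4.6807
OE = 259 − 259/1.065 = 15.8075 °P
AE = 259 − 259/1.019 = 4.8292 °P
RE = 0.1808·15.8075 + 0.8192·4.8292 = 6.8141 °P
Cal = (6.9·4.6807 + 4·(6.8141−0.1))·1.019·3.55

213.9839 kcal


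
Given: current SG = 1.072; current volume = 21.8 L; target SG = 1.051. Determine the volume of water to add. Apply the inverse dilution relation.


V_water = V·((SG_curr − 1)/(SG_target − 1) − 1)
V_water = 21.8·((1.072 − 1)/(1.051 − 1) − 1)

8.9765 L


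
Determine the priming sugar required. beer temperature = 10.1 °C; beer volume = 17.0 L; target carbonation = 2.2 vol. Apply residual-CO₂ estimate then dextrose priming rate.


residual = 14.695·(0.01821 + 0.09011·e^(−0.04·T));  sugar = (target − residual)·4.0·V
residual = 14.695·(0.01821 + 0.09011·e^(−0.04·10.1)) = 1.1517
sugar = (2.2 − 1.1517)·4.0·17.0

71.2866 g


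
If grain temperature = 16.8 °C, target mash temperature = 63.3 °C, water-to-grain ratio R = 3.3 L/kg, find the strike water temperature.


T_strike = (0.41/R)·(T_mash − T_grain) + T_mash
T_strike = (0.41/3.3)·(63.3 − 16.8) + 63.3

69.0773 °C


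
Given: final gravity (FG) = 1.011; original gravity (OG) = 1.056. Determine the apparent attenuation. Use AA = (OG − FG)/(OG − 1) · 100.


AA = (1.056 − 1.011)/(1.056 − 1) · 100

80.3571 %


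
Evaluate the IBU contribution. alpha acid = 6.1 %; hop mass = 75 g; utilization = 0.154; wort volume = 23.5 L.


IBU = (α/100)·mass·U·1000 / V
IBU = (6.1/100)·75·0.154·1000 / 23.5

29.9809 IBU


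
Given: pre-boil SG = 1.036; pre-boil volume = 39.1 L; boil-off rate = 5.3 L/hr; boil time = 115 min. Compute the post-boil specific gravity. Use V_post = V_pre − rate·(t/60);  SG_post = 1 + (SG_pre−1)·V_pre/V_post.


V_post = 39.1 − 5.3·(115/60) = 28.9417
SG_post = 1 + (1.036 − 1)·39.1/28.9417

1.0486


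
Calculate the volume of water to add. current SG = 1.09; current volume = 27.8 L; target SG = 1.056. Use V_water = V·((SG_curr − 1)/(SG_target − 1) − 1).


V_water = 27.8·((1.09 − 1)/(1.056 − 1) − 1)

16.8786 L


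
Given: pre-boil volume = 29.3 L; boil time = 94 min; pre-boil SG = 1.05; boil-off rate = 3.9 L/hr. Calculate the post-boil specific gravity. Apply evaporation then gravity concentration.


V_post = V_pre − rate·(t/60);  SG_post = 1 + (SG_pre−1)·V_pre/V_post
V_post = 29.3 − 3.9·(94/60) = 23.1900
SG_post = 1 + (1.05 − 1)·29.3/23.1900

1.0632


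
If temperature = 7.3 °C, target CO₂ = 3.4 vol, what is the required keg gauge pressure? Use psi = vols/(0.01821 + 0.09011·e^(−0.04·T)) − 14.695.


psi = 3.4/(0.01821 + 0.09011·e^(−0.04·7.3)) − 14.695

25.0705 psi


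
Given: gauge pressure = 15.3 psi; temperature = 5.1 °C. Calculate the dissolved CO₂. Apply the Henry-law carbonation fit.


vols = (P + 14.695)·(0.01821 + 0.09011·e^(−0.04·T))
vols = (15.3 + 14.695)·(0.01821 + 0.09011·e^(−0.04·5.1))

2.7503 volumes


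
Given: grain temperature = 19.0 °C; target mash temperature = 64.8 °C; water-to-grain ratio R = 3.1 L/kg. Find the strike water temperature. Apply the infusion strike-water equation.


T_strike = (0.41/R)·(T_mash − T_grain) + T_mash
T_strike = (0.41/3.1)·(64.8 − 19.0) + 64.8

70.8574 °C


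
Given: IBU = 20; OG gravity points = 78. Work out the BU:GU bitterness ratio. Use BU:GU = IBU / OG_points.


BU:GU = 20 / 78

0.2564


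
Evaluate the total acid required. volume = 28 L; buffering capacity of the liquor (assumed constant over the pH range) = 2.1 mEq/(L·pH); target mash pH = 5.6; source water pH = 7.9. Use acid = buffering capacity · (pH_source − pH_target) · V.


acid = 2.1 · (7.9 − 5.6) · 28

135.2400 mEq


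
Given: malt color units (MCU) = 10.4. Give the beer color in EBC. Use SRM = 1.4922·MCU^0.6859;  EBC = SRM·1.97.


SRM = 1.4922·10.4^0.6859 = 7.4372
EBC = 7.4372·1.97

14.6513 EBC


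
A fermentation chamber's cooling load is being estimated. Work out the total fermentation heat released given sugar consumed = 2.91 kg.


Q = m_sugar · 590 kJ/kg
Q = 2.91 · 590

1716.9000 kJ


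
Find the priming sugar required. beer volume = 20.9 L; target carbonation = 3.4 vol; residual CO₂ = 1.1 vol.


sugar = (target − residual)·4.0·V
sugar = (3.4 − 1.1)·4.0·20.9

192.2800 g


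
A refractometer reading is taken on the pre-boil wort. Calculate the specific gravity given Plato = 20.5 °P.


SG = 259/(259 − P)
SG = 259/(259 − 20.5)

1.0860


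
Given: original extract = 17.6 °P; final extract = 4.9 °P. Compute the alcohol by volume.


SG = 259/(259 − P);  ABV = (OG − FG)·131.25
OG = 259/(259 − 17.6) = 1.0729
FG = 259/(259 − 4.9) = 1.0193
ABV = (1.0729 − 1.0193)·131.25

7.0382 % ABV


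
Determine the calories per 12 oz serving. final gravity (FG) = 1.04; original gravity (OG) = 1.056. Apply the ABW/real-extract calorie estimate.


ABW = (OG−FG)·131.25·0.79/FG;  °P = 259 − 259/SG (for OG→OE and FG→AE);  RE = 0.1808·OE + 0.8192·AE;  Cal = (6.9·ABW + 4·(RE−0.1))·FG·3.55
ABW = (1.056 − 1.04)·131.25·0.79/1.04 = 1.5952
OE = 259 − 259/1.056 = 13.7348 °P
AE = 259 − 259/1.04 = 9.9615 °P
RE = 0.1808·13.7348 + 0.8192·9.9615 = 10.6438 °P
Cal = (6.9·1.5952 + 4·(10.6438−0.1))·1.04·3.55

196.3473 kcal


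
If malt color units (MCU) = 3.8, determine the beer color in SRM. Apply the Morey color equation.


SRM = 1.4922 · MCU^0.6859
SRM = 1.4922 · 3.8^0.6859

3.7282 SRM


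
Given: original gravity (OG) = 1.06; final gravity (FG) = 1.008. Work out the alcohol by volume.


ABV = (OG − FG) · 131.25
ABV = (1.06 − 1.008) · 131.25

6.8250 % ABV


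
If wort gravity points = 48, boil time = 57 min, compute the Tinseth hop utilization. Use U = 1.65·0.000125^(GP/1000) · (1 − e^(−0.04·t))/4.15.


bigness = 1.65·0.000125^(48/1000) = 1.0719
boil_factor = (1 − e^(−0.04·57))/4.15 = 0.2163
U = 1.0719 · 0.2163

0.2319


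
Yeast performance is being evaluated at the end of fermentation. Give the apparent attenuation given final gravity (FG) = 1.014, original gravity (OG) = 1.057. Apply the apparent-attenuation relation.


AA = (OG − FG)/(OG − 1) · 100
AA = (1.057 − 1.014)/(1.057 − 1) · 100

75.4386 %


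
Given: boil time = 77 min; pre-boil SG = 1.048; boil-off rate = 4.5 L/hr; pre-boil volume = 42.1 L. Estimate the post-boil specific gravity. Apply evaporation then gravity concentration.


V_post = V_pre − rate·(t/60);  SG_post = 1 + (SG_pre−1)·V_pre/V_post
V_post = 42.1 − 4.5·(77/60) = 36.3250
SG_post = 1 + (1.048 − 1)·42.1/36.3250

1.0556


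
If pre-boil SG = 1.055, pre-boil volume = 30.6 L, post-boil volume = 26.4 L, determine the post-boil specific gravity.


SG_post = 1 + (SG_pre − 1)·V_pre/V_post
pts_pre = (1.055 − 1)·1000 = 55.0000
pts_post = 55.0000·30.6/26.4 = 63.7500
SG_post = 1 + 63.7500/1000

1.0637


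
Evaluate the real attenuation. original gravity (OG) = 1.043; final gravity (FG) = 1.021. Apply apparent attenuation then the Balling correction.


AA = (OG−FG)/(OG−1)·100;  RA = AA·0.8192
AA = (1.043 − 1.021)/(1.043 − 1)·100 = 51.1628
RA = 51.1628·0.8192

41.9126 %


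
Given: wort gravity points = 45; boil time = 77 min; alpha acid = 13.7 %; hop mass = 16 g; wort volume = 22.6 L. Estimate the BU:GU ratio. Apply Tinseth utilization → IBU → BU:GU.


U = 1.65·0.000125^(GP/1000)·(1−e^(−0.04t))/4.15;  IBU = (α/100)·m·U·1000/V;  BU:GU = IBU/GP
U = 1.65·0.000125^(45/1000)·(1−e^(−0.04·77))/4.15 = 0.2531
IBU = (13.7/100)·16·0.2531·1000/22.6 = 24.5525
BU:GU = 24.5525/45

0.5456


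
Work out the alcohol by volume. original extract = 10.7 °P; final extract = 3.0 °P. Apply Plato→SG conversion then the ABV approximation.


SG = 259/(259 − P);  ABV = (OG − FG)·131.25
OG = 259/(259 − 10.7) = 1.0431
FG = 259/(259 − 3.0) = 1.0117
ABV = (1.0431 − 1.0117)·131.25

4.1179 % ABV


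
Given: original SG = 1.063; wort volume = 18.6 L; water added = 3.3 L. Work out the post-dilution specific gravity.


SG_new = 1 + (SG_old − 1)·V_old/(V_old + V_water)
pts = (1.063 − 1)·1000·18.6/(18.6 + 3.3) = 53.5068
SG_new = 1 + 53.5068/1000

1.0535


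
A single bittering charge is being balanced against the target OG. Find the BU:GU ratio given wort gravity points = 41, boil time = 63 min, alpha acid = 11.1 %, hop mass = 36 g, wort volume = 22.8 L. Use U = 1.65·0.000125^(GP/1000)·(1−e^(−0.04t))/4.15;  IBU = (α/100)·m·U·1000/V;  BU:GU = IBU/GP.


U = 1.65·0.000125^(41/1000)·(1−e^(−0.04·63))/4.15 = 0.2529
IBU = (11.1/100)·36·0.2529·1000/22.8 = 44.3272
BU:GU = 44.3272/41

1.0812


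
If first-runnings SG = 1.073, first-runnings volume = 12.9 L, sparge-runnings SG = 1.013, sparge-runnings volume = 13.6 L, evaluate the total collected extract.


total = Σ (SG_i − 1)·1000·V_i
first = (1.073 − 1)·1000·12.9 = 941.7000
sparge = (1.013 − 1)·1000·13.6 = 176.8000
total = 941.7000 + 176.8000

1118.5000 gravity·L


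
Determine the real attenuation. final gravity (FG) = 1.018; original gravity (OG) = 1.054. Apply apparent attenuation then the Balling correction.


AA = (OG−FG)/(OG−1)·100;  RA = AA·0.8192
AA = (1.054 − 1.018)/(1.054 − 1)·100 = 66.6667
RA = 66.6667·0.8192

54.6133 %


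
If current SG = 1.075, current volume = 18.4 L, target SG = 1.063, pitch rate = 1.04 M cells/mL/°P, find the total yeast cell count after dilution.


V_w = V·((SG_c−1)/(SG_t−1)−1);  °P = 259 − 259/SG_t;  cells = rate·(V+V_w)·°P
V_w = 18.4·((1.075−1)/(1.063−1)−1) = 3.5048
V_final = 18.4 + 3.5048 = 21.9048
°P = 259 − 259/1.063 = 15.3500
cells = 1.04·21.9048·15.3500

349.6865 billion cells


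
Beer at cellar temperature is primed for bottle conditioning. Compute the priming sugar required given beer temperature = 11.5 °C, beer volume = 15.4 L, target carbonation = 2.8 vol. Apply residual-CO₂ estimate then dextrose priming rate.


residual = 14.695·(0.01821 + 0.09011·e^(−0.04·T));  sugar = (target − residual)·4.0·V
residual = 14.695·(0.01821 + 0.09011·e^(−0.04·11.5)) = 1.1035
sugar = (2.8 − 1.1035)·4.0·15.4

104.5031 g


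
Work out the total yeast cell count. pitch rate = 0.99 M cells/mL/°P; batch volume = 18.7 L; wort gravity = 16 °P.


cells (billions) = rate · V_L · °P
cells = 0.99 · 18.7 · 16

296.2080 billion cells


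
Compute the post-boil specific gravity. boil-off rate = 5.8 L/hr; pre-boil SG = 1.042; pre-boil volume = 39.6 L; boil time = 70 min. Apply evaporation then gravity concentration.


V_post = V_pre − rate·(t/60);  SG_post = 1 + (SG_pre−1)·V_pre/V_post
V_post = 39.6 − 5.8·(70/60) = 32.8333
SG_post = 1 + (1.042 − 1)·39.6/32.8333

1.0507


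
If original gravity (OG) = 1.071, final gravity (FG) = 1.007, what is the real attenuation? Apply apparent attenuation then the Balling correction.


AA = (OG−FG)/(OG−1)·100;  RA = AA·0.8192
AA = (1.071 − 1.007)/(1.071 − 1)·100 = 90.1408
RA = 90.1408·0.8192

73.8434 %


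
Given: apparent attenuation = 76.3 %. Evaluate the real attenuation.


RA = AA · 0.8192
RA = 76.3 · 0.8192

62.5050 %


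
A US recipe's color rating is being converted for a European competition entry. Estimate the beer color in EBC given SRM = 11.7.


EBC = SRM · 1.97
EBC = 11.7 · 1.97

23.0490 EBC


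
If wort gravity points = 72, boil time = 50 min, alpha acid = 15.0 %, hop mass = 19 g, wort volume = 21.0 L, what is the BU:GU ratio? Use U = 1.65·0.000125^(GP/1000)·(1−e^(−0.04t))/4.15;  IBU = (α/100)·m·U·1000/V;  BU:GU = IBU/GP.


U = 1.65·0.000125^(72/1000)·(1−e^(−0.04·50))/4.15 = 0.1800
IBU = (15.0/100)·19·0.1800·1000/21.0 = 24.4279
BU:GU = 24.4279/72

0.3393


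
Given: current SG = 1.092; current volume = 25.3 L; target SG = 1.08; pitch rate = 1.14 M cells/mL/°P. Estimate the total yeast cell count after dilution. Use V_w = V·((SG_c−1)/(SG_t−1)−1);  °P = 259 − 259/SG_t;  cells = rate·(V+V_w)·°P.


V_w = 25.3·((1.092−1)/(1.08−1)−1) = 3.7950
V_final = 25.3 + 3.7950 = 29.0950
°P = 259 − 259/1.08 = 19.1852
cells = 1.14·29.0950·19.1852

636.3400 billion cells


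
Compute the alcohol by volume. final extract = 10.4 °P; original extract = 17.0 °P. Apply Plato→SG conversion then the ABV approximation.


SG = 259/(259 − P);  ABV = (OG − FG)·131.25
OG = 259/(259 − 17.0) = 1.0702
FG = 259/(259 − 10.4) = 1.0418
ABV = (1.0702 − 1.0418)·131.25

3.7293 % ABV


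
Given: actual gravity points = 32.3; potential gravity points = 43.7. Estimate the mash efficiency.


efficiency = actual / potential × 100
efficiency = 32.3 / 43.7 × 100

73.9130 %


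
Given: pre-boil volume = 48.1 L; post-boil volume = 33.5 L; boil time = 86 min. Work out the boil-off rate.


rate = (V_pre − V_post) / (t_min/60)
rate = (48.1 − 33.5) / (86/60)

10.1860 L/hr


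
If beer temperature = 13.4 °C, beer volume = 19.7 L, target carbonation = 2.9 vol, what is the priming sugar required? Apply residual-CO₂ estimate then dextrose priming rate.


residual = 14.695·(0.01821 + 0.09011·e^(−0.04·T));  sugar = (target − residual)·4.0·V
residual = 14.695·(0.01821 + 0.09011·e^(−0.04·13.4)) = 1.0423
sugar = (2.9 − 1.0423)·4.0·19.7

146.3833 g


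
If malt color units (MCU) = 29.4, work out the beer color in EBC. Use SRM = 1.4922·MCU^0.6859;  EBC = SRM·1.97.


SRM = 1.4922·29.4^0.6859 = 15.1693
EBC = 15.1693·1.97

29.8836 EBC


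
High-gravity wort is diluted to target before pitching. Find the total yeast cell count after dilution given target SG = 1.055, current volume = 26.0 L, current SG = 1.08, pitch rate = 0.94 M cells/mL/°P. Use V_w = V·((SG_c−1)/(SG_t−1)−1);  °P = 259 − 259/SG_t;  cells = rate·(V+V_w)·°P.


V_w = 26.0·((1.08−1)/(1.055−1)−1) = 11.8182
V_final = 26.0 + 11.8182 = 37.8182
°P = 259 − 259/1.055 = 13.5024
cells = 0.94·37.8182·13.5024

479.9970 billion cells


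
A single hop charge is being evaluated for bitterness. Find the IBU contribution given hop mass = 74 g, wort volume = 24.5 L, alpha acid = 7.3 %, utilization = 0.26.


IBU = (α/100)·mass·U·1000 / V
IBU = (7.3/100)·74·0.26·1000 / 24.5

57.3273 IBU


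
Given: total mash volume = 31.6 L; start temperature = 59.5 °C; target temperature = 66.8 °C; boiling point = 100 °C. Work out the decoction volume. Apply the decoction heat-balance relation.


V_dec = V_total·(T_target − T_start)/(T_boil − T_start)
V_dec = 31.6·(66.8 − 59.5)/(100 − 59.5)

5.6958 L


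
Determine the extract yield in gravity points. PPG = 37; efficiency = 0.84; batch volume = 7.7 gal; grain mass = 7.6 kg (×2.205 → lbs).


points = lbs × PPG × eff / vol
lbs = 7.6 × 2.205 = 16.7580
points = 16.7580 × 37 × 0.84 / 7.7

67.6414 points


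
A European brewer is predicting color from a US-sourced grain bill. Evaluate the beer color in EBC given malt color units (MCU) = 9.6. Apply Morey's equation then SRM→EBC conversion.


SRM = 1.4922·MCU^0.6859;  EBC = SRM·1.97
SRM = 1.4922·9.6^0.6859 = 7.0399
EBC = 7.0399·1.97

13.8686 EBC


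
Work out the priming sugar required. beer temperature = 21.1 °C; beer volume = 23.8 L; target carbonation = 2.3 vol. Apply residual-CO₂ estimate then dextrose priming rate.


residual = 14.695·(0.01821 + 0.09011·e^(−0.04·T));  sugar = (target − residual)·4.0·V
residual = 14.695·(0.01821 + 0.09011·e^(−0.04·21.1)) = 0.8370
sugar = (2.3 − 0.8370)·4.0·23.8

139.2804 g


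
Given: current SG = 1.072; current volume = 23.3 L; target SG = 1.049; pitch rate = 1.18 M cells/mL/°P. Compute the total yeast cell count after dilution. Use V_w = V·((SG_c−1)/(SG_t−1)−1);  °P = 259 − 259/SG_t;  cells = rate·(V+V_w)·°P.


V_w = 23.3·((1.072−1)/(1.049−1)−1) = 10.9367
V_final = 23.3 + 10.9367 = 34.2367
°P = 259 − 259/1.049 = 12.0982
cells = 1.18·34.2367·12.0982

488.7589 billion cells


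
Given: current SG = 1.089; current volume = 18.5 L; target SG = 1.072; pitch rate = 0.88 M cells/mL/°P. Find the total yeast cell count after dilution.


V_w = V·((SG_c−1)/(SG_t−1)−1);  °P = 259 − 259/SG_t;  cells = rate·(V+V_w)·°P
V_w = 18.5·((1.089−1)/(1.072−1)−1) = 4.3681
V_final = 18.5 + 4.3681 = 22.8681
°P = 259 − 259/1.072 = 17.3955
cells = 0.88·22.8681·17.3955

350.0656 billion cells


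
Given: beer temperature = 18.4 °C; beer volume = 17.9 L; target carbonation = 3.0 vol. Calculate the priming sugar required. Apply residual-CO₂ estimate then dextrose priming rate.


residual = 14.695·(0.01821 + 0.09011·e^(−0.04·T));  sugar = (target − residual)·4.0·V
residual = 14.695·(0.01821 + 0.09011·e^(−0.04·18.4)) = 0.9019
sugar = (3.0 − 0.9019)·4.0·17.9

150.2235 g


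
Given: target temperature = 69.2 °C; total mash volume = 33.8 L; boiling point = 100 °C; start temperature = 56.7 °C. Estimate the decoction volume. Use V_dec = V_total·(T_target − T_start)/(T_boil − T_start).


V_dec = 33.8·(69.2 − 56.7)/(100 − 56.7)

9.7575 L


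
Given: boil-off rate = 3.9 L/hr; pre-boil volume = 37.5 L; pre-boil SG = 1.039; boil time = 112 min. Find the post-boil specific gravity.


V_post = V_pre − rate·(t/60);  SG_post = 1 + (SG_pre−1)·V_pre/V_post
V_post = 37.5 − 3.9·(112/60) = 30.2200
SG_post = 1 + (1.039 − 1)·37.5/30.2200

1.0484


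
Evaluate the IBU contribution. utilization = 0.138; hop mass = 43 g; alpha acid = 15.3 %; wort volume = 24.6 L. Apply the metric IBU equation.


IBU = (α/100)·mass·U·1000 / V
IBU = (15.3/100)·43·0.138·1000 / 24.6

36.9066 IBU


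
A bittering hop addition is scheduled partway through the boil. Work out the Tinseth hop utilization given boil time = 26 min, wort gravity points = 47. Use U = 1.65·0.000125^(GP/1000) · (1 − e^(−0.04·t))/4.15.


bigness = 1.65·0.000125^(47/1000) = 1.0815
boil_factor = (1 − e^(−0.04·26))/4.15 = 0.1558
U = 1.0815 · 0.1558

0.1685


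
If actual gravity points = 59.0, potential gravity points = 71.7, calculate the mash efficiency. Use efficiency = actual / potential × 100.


efficiency = 59.0 / 71.7 × 100

82.2873 %


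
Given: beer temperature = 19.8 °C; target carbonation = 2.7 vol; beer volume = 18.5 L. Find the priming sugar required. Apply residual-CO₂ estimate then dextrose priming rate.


residual = 14.695·(0.01821 + 0.09011·e^(−0.04·T));  sugar = (target − residual)·4.0·V
residual = 14.695·(0.01821 + 0.09011·e^(−0.04·19.8)) = 0.8674
sugar = (2.7 − 0.8674)·4.0·18.5

135.6153 g
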